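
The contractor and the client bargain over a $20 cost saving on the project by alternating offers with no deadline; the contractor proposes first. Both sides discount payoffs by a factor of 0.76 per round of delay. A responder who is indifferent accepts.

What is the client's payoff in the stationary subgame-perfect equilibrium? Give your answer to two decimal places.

8.64

Let x be the contractor's share when the contractor proposes and y be the client's share when the client proposes.
The client accepts iff offered ≥ 0.76·y, so x = 20 − 0.76y. Symmetrically y = 20 − 0.76x.
Substituting: x = 20 − 0.76(20 − 0.76x), giving x(1 − 0.76·0.76) = 20(1 − 0.76).
So x = 20 × 0.24 / 0.4224 ≈ 11.3636, and the client receives 20 − x ≈ 8.6364.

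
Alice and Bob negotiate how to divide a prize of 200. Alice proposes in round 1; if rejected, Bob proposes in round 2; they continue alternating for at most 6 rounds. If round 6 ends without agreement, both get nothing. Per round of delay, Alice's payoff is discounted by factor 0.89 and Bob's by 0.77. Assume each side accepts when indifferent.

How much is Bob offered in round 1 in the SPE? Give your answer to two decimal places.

100.87

Round 6 (Bob proposes): rejection yields 0 for Alice; Bob offers 0 and keeps 200.
Round 5 (Alice proposes): Bob can get 200 next round, worth 0.77 × 200 = 154 now; Alice offers that and keeps 46.
Round 4 (Bob proposes): Alice can get 46 next round, worth 0.89 × 46 = 40.94 now. Bob offers 40.94 and keeps 200 − 40.94 = 159.06.
Round 3 (Alice proposes): Bob can get 159.06 next round, worth 0.77 × 159.06 = 122.4762 now, so Alice offers 122.4762, keeping 77.5238.
Round 2 (Bob proposes): Alice can get 77.5238 next round, worth 0.89 × 77.5238 = 68.996182 now, so Bob offers 68.996182, keeping 131.003818.
Round 1 (Alice proposes): Bob can get 131.003818 next round, worth 0.77 × 131.003818 = 100.87293986 now; Alice offers that and keeps 99.12706014.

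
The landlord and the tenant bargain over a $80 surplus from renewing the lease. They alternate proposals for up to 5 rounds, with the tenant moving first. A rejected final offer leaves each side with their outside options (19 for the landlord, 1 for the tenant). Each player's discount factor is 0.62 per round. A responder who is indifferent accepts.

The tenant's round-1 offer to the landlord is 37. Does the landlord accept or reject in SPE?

Accept

Round 5 (the tenant proposes): the landlord gets 19 if talks fail, so the tenant offers 19 and keeps 61.
Round 4 (the landlord proposes): the tenant can get 61 next round, worth 0.62 × 61 = 37.82 now. The landlord offers 37.82 and keeps 80 − 37.82 = 42.18.
Round 3 (the tenant proposes): the landlord can get 42.18 next round, worth 0.62 × 42.18 = 26.1516 now, so the tenant offers 26.1516, keeping 53.8484.
Round 2 (the landlord proposes): the tenant can get 53.8484 next round, worth 0.62 × 53.8484 = 33.386008 now; the landlord offers that and keeps 46.613992.
So by rejecting in round 1, the landlord gets 46.613992 next round, worth 0.62 × 46.613992 = 28.90067504 now.
Offer 37 ≥ 28.90067504, so the landlord accepts.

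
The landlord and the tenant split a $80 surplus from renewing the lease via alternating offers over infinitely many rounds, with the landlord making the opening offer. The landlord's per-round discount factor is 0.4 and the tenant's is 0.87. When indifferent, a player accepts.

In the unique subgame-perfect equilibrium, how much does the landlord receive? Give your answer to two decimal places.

Let x be the landlord's share when the landlord proposes and y be the tenant's share when the tenant proposes.
The tenant accepts iff offered ≥ 0.87·y, so x = 80 − 0.87y. Symmetrically y = 80 − 0.4x.
Substituting: x = 80 − 0.87(80 − 0.4x), giving x(1 − 0.4·0.87) = 80(1 − 0.87).
So x = 80 × 0.13 / 0.652 ≈ 15.9509, and the tenant receives 80 − x ≈ 64.0491.

15.95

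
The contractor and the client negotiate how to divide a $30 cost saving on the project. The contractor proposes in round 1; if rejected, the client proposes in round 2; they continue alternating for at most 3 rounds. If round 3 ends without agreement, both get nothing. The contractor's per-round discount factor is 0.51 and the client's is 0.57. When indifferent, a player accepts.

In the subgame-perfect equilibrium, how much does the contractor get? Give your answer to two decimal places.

21.62

Round 3 (the contractor proposes): the client will accept anything ≥ 0, so the contractor offers 0 and keeps 30.
Round 2 (the client proposes): the contractor can get 30 next round, worth 0.51 × 30 = 15.3 now; the client offers that and keeps 14.7.
Round 1 (the contractor proposes): the client can get 14.7 next round, worth 0.57 × 14.7 = 8.379 now, so the contractor offers 8.379, keeping 21.621.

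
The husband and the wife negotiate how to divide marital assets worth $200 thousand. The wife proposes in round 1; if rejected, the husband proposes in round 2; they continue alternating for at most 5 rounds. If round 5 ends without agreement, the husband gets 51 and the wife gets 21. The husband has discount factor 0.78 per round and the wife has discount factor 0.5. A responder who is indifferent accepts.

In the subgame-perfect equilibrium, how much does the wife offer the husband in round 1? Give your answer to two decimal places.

Round 5 (the wife proposes): the husband gets 51 if talks fail, so the wife offers 51 and keeps 149.
Round 4 (the husband proposes): the wife can get 149 next round, worth 0.5 × 149 = 74.5 now. The husband offers 74.5 and keeps 200 − 74.5 = 125.5.
Round 3 (the wife proposes): the husband can get 125.5 next round, worth 0.78 × 125.5 = 97.89 now; the wife offers that and keeps 102.11.
Round 2 (the husband proposes): the wife can get 102.11 next round, worth 0.5 × 102.11 = 51.055 now. The husband offers 51.055 and keeps 200 − 51.055 = 148.945.
Round 1 (the wife proposes): the husband can get 148.945 next round, worth 0.78 × 148.945 = 116.1771 now. The wife offers 116.1771 and keeps 200 − 116.1771 = 83.8229.

116.18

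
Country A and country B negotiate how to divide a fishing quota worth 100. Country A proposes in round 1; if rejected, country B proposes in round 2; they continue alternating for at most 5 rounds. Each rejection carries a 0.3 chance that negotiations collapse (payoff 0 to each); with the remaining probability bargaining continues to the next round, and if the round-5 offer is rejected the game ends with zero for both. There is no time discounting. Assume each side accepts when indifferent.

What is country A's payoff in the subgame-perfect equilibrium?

Round 5 (country A proposes): country B will accept anything ≥ 0, so country A offers 0 and keeps 100.
Round 4 (country B proposes): rejecting gives country A an expected 0.7 × 100 = 70; country B offers that and keeps 30.
Round 3 (country A proposes): rejecting gives country B an expected 0.7 × 30 = 21, so country A offers 21, keeping 79.
Round 2 (country B proposes): rejecting gives country A an expected 0.7 × 79 = 55.3; country B offers that and keeps 44.7.
Round 1 (country A proposes): rejecting gives country B an expected 0.7 × 44.7 = 31.29; country A offers that and keeps 68.71.

68.71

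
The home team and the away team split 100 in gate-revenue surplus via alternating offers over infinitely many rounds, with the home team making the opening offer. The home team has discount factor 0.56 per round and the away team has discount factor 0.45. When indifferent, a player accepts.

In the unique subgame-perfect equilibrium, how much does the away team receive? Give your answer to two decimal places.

When the home team proposes, the away team accepts any offer worth at least 0.45 times what the away team would get by proposing next round; and vice versa.
This gives x = 100 − 0.45y and y = 100 − 0.56x, where x and y are each side's share when it proposes.
Hence (1 − 0.45·0.56)x = 100(1 − 0.45), i.e. 0.748·x = 55.
x ≈ 73.5294; the away team's share is 100 − x ≈ 26.4706.

26.47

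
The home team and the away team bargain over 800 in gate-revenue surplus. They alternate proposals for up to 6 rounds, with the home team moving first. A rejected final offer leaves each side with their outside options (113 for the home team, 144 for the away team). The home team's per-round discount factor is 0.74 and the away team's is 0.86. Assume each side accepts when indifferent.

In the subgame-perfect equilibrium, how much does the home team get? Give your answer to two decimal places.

268.00

By backward induction:
Round 6 (the away team proposes): the home team gets 113 if talks fail, so the away team offers 113 and keeps 687.
Round 5 (the home team proposes): the away team can get 687 next round, worth 0.86 × 687 = 590.82 now. The home team offers 590.82 and keeps 800 − 590.82 = 209.18.
Round 4 (the away team proposes): the home team can get 209.18 next round, worth 0.74 × 209.18 = 154.7932 now, so the away team offers 154.7932, keeping 645.2068.
Round 3 (the home team proposes): the away team can get 645.2068 next round, worth 0.86 × 645.2068 = 554.877848 now, so the home team offers 554.877848, keeping 245.122152.
Round 2 (the away team proposes): the home team can get 245.122152 next round, worth 0.74 × 245.122152 = 181.39039248 now, so the away team offers 181.39039248, keeping 618.60960752.
Round 1 (the home team proposes): the away team can get 618.60960752 next round, worth 0.86 × 618.60960752 = 532.0042624672 now, so the home team offers 532.0042624672, keeping 267.9957375328.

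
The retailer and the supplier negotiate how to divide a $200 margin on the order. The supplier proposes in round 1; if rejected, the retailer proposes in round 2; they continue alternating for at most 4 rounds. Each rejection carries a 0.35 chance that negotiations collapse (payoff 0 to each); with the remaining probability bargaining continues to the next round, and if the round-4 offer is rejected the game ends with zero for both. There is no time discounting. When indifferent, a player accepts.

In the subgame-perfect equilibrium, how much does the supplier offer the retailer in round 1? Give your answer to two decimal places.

100.43

Round 4 (the retailer proposes): rejection yields 0 for the supplier; the retailer offers 0 and keeps 200.
Round 3 (the supplier proposes): rejecting gives the retailer an expected 0.65 × 200 = 130. The supplier offers 130 and keeps 200 − 130 = 70.
Round 2 (the retailer proposes): rejecting gives the supplier an expected 0.65 × 70 = 45.5, so the retailer offers 45.5, keeping 154.5.
Round 1 (the supplier proposes): rejecting gives the retailer an expected 0.65 × 154.5 = 100.425. The supplier offers 100.425 and keeps 200 − 100.425 = 99.575.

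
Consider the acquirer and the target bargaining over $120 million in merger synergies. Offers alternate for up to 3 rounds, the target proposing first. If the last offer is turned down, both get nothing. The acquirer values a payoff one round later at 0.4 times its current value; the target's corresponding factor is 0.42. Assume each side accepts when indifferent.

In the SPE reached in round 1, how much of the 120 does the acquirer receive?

Round 3 (the target proposes): the acquirer will accept anything ≥ 0, so the target offers 0 and keeps 120.
Round 2 (the acquirer proposes): the target can get 120 next round, worth 0.42 × 120 = 50.4 now. The acquirer offers 50.4 and keeps 120 − 50.4 = 69.6.
Round 1 (the target proposes): the acquirer can get 69.6 next round, worth 0.4 × 69.6 = 27.84 now, so the target offers 27.84, keeping 92.16.

27.84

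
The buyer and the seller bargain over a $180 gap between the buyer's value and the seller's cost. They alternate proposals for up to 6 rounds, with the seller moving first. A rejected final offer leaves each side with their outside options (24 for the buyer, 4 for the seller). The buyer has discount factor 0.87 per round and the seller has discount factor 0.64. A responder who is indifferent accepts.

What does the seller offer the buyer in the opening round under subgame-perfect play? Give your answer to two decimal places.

Round 6 (the buyer proposes): the seller gets 4 if talks fail, so the buyer offers 4 and keeps 176.
Round 5 (the seller proposes): the buyer can get 176 next round, worth 0.87 × 176 = 153.12 now, so the seller offers 153.12, keeping 26.88.
Round 4 (the buyer proposes): the seller can get 26.88 next round, worth 0.64 × 26.88 = 17.2032 now; the buyer offers that and keeps 162.7968.
Round 3 (the seller proposes): the buyer can get 162.7968 next round, worth 0.87 × 162.7968 = 141.633216 now, so the seller offers 141.633216, keeping 38.366784.
Round 2 (the buyer proposes): the seller can get 38.366784 next round, worth 0.64 × 38.366784 = 24.55474176 now; the buyer offers that and keeps 155.44525824.
Round 1 (the seller proposes): the buyer can get 155.44525824 next round, worth 0.87 × 155.44525824 = 135.2373746688 now. The seller offers 135.2373746688 and keeps 180 − 135.2373746688 = 44.7626253312.

135.24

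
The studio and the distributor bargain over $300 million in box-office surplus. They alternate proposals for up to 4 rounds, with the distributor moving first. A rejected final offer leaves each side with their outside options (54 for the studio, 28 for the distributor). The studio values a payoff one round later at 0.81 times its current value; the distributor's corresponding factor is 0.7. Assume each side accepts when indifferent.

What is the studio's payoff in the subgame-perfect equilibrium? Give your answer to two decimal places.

Work backward from the last round.
Round 4 (the studio proposes): the distributor gets 28 if talks fail, so the studio offers 28 and keeps 272.
Round 3 (the distributor proposes): the studio can get 272 next round, worth 0.81 × 272 = 220.32 now. The distributor offers 220.32 and keeps 300 − 220.32 = 79.68.
Round 2 (the studio proposes): the distributor can get 79.68 next round, worth 0.7 × 79.68 = 55.776 now, so the studio offers 55.776, keeping 244.224.
Round 1 (the distributor proposes): the studio can get 244.224 next round, worth 0.81 × 244.224 = 197.82144 now. The distributor offers 197.82144 and keeps 300 − 197.82144 = 102.17856.

197.82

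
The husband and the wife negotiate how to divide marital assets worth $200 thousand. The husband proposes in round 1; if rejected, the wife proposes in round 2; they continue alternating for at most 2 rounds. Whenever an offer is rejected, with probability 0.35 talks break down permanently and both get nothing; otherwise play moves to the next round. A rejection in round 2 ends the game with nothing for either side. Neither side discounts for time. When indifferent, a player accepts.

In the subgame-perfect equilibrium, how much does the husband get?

By backward induction:
Round 2 (the wife proposes): the husband will accept anything ≥ 0, so the wife offers 0 and keeps 200.
Round 1 (the husband proposes): rejecting gives the wife an expected 0.65 × 200 = 130, so the husband offers 130, keeping 70.

70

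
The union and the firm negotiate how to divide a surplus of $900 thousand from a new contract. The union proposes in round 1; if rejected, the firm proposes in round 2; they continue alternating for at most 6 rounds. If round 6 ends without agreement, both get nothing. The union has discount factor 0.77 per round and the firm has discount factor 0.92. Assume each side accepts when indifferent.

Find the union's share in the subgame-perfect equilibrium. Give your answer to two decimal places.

159.14

By backward induction:
Round 6 (the firm proposes): the union will accept anything ≥ 0, so the firm offers 0 and keeps 900.
Round 5 (the union proposes): the firm can get 900 next round, worth 0.92 × 900 = 828 now, so the union offers 828, keeping 72.
Round 4 (the firm proposes): the union can get 72 next round, worth 0.77 × 72 = 55.44 now. The firm offers 55.44 and keeps 900 − 55.44 = 844.56.
Round 3 (the union proposes): the firm can get 844.56 next round, worth 0.92 × 844.56 = 776.9952 now, so the union offers 776.9952, keeping 123.0048.
Round 2 (the firm proposes): the union can get 123.0048 next round, worth 0.77 × 123.0048 = 94.713696 now. The firm offers 94.713696 and keeps 900 − 94.713696 = 805.286304.
Round 1 (the union proposes): the firm can get 805.286304 next round, worth 0.92 × 805.286304 = 740.86339968 now. The union offers 740.86339968 and keeps 900 − 740.86339968 = 159.13660032.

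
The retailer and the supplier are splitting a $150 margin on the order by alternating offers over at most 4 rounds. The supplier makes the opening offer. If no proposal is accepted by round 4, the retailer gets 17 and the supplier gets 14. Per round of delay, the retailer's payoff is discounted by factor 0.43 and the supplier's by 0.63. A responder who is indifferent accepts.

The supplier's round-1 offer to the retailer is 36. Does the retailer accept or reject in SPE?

Reject

Round 4 (the retailer proposes): the supplier gets 14 if talks fail, so the retailer offers 14 and keeps 136.
Round 3 (the supplier proposes): the retailer can get 136 next round, worth 0.43 × 136 = 58.48 now. The supplier offers 58.48 and keeps 150 − 58.48 = 91.52.
Round 2 (the retailer proposes): the supplier can get 91.52 next round, worth 0.63 × 91.52 = 57.6576 now, so the retailer offers 57.6576, keeping 92.3424.
So by rejecting in round 1, the retailer gets 92.3424 next round, worth 0.43 × 92.3424 = 39.707232 now.
Offer 36 < 39.707232, so the retailer rejects.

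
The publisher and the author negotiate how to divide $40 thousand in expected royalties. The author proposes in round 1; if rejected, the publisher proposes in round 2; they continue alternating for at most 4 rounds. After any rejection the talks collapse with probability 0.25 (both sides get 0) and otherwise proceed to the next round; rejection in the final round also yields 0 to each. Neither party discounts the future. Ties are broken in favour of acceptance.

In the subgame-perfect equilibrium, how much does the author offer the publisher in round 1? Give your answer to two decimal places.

Round 4 (the publisher proposes): the author will accept anything ≥ 0, so the publisher offers 0 and keeps 40.
Round 3 (the author proposes): rejecting gives the publisher an expected 0.75 × 40 = 30. The author offers 30 and keeps 40 − 30 = 10.
Round 2 (the publisher proposes): rejecting gives the author an expected 0.75 × 10 = 7.5; the publisher offers that and keeps 32.5.
Round 1 (the author proposes): rejecting gives the publisher an expected 0.75 × 32.5 = 24.375. The author offers 24.375 and keeps 40 − 24.375 = 15.625.

24.38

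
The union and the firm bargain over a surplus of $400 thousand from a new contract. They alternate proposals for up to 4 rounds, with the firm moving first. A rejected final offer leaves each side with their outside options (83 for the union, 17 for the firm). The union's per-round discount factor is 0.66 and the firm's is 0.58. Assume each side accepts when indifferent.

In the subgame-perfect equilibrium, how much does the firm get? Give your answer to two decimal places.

192.36

Round 4 (the union proposes): the firm gets 17 if talks fail, so the union offers 17 and keeps 383.
Round 3 (the firm proposes): the union can get 383 next round, worth 0.66 × 383 = 252.78 now; the firm offers that and keeps 147.22.
Round 2 (the union proposes): the firm can get 147.22 next round, worth 0.58 × 147.22 = 85.3876 now. The union offers 85.3876 and keeps 400 − 85.3876 = 314.6124.
Round 1 (the firm proposes): the union can get 314.6124 next round, worth 0.66 × 314.6124 = 207.644184 now, so the firm offers 207.644184, keeping 192.355816.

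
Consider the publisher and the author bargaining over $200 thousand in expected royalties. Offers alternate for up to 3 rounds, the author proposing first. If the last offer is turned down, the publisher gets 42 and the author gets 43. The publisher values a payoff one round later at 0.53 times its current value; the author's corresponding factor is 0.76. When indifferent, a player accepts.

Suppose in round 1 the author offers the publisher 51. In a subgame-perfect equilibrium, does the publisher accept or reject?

Work out the publisher's continuation value if the offer is rejected.
Round 3 (the author proposes): the publisher gets 42 if talks fail, so the author offers 42 and keeps 158.
Round 2 (the publisher proposes): the author can get 158 next round, worth 0.76 × 158 = 120.08 now. The publisher offers 120.08 and keeps 200 − 120.08 = 79.92.
So by rejecting in round 1, the publisher gets 79.92 next round, worth 0.53 × 79.92 = 42.3576 now.
Offer 51 ≥ 42.3576, so the publisher accepts.

Accept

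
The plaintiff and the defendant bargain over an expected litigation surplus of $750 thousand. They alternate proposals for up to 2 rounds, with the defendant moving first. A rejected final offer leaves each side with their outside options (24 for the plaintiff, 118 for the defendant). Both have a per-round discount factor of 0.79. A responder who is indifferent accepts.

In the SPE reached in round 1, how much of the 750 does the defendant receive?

250.72

Solve by backward induction from round 2.
Round 2 (the plaintiff proposes): the defendant gets 118 if talks fail, so the plaintiff offers 118 and keeps 632.
Round 1 (the defendant proposes): the plaintiff can get 632 next round, worth 0.79 × 632 = 499.28 now. The defendant offers 499.28 and keeps 750 − 499.28 = 250.72.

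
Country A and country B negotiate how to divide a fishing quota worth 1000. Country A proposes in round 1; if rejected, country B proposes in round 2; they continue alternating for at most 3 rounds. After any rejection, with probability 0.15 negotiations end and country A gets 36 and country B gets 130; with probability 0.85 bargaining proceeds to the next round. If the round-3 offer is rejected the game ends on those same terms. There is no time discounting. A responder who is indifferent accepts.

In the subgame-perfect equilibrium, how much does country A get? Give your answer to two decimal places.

763.67

By backward induction:
Round 3 (country A proposes): country B gets 130 if talks fail, so country A offers 130 and keeps 870.
Round 2 (country B proposes): rejecting gives country A an expected 0.85 × 870 + 0.15 × 36 = 744.9, so country B offers 744.9, keeping 255.1.
Round 1 (country A proposes): rejecting gives country B an expected 0.85 × 255.1 + 0.15 × 130 = 236.335; country A offers that and keeps 763.665.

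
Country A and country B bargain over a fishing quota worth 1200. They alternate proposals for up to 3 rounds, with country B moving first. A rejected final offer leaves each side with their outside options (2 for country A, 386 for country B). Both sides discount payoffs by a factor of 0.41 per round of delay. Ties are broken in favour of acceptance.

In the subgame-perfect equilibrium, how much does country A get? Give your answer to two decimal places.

Round 3 (country B proposes): country A gets 2 if talks fail, so country B offers 2 and keeps 1198.
Round 2 (country A proposes): country B can get 1198 next round, worth 0.41 × 1198 = 491.18 now, so country A offers 491.18, keeping 708.82.
Round 1 (country B proposes): country A can get 708.82 next round, worth 0.41 × 708.82 = 290.6162 now. Country B offers 290.6162 and keeps 1200 − 290.6162 = 909.3838.

290.62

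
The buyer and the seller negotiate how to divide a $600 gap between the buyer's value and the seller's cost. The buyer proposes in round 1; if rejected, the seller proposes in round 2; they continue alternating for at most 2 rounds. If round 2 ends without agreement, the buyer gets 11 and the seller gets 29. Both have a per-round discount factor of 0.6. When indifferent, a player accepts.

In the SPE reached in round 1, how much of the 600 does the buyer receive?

By backward induction:
Round 2 (the seller proposes): the buyer gets 11 if talks fail, so the seller offers 11 and keeps 589.
Round 1 (the buyer proposes): the seller can get 589 next round, worth 0.6 × 589 = 353.4 now. The buyer offers 353.4 and keeps 600 − 353.4 = 246.6.

246.6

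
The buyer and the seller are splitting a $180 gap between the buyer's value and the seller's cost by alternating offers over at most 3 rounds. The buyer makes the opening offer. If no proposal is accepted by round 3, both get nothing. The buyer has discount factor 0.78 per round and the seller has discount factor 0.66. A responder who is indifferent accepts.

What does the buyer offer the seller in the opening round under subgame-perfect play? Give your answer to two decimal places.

26.14

By backward induction:
Round 3 (the buyer proposes): rejection yields 0 for the seller; the buyer offers 0 and keeps 180.
Round 2 (the seller proposes): the buyer can get 180 next round, worth 0.78 × 180 = 140.4 now, so the seller offers 140.4, keeping 39.6.
Round 1 (the buyer proposes): the seller can get 39.6 next round, worth 0.66 × 39.6 = 26.136 now; the buyer offers that and keeps 153.864.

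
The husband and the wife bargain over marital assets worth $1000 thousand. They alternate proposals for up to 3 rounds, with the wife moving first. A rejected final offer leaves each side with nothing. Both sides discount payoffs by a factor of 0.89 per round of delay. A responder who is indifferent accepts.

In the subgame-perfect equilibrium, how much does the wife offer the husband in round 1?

By backward induction:
Round 3 (the wife proposes): rejection yields 0 for the husband; the wife offers 0 and keeps 1000.
Round 2 (the husband proposes): the wife can get 1000 next round, worth 0.89 × 1000 = 890 now. The husband offers 890 and keeps 1000 − 890 = 110.
Round 1 (the wife proposes): the husband can get 110 next round, worth 0.89 × 110 = 97.9 now; the wife offers that and keeps 902.1.

97.9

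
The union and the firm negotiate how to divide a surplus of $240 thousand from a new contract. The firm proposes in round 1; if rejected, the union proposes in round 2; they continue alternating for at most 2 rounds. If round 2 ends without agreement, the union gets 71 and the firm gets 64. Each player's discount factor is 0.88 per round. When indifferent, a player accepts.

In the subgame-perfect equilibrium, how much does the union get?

Round 2 (the union proposes): the firm gets 64 if talks fail, so the union offers 64 and keeps 176.
Round 1 (the firm proposes): the union can get 176 next round, worth 0.88 × 176 = 154.88 now, so the firm offers 154.88, keeping 85.12.

154.88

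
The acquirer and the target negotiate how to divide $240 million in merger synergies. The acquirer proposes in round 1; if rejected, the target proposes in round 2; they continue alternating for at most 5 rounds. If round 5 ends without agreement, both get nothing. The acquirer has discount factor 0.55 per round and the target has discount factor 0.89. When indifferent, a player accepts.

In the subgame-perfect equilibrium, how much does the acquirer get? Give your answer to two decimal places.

96.83

Round 5 (the acquirer proposes): the target will accept anything ≥ 0, so the acquirer offers 0 and keeps 240.
Round 4 (the target proposes): the acquirer can get 240 next round, worth 0.55 × 240 = 132 now; the target offers that and keeps 108.
Round 3 (the acquirer proposes): the target can get 108 next round, worth 0.89 × 108 = 96.12 now. The acquirer offers 96.12 and keeps 240 − 96.12 = 143.88.
Round 2 (the target proposes): the acquirer can get 143.88 next round, worth 0.55 × 143.88 = 79.134 now; the target offers that and keeps 160.866.
Round 1 (the acquirer proposes): the target can get 160.866 next round, worth 0.89 × 160.866 = 143.17074 now. The acquirer offers 143.17074 and keeps 240 − 143.17074 = 96.82926.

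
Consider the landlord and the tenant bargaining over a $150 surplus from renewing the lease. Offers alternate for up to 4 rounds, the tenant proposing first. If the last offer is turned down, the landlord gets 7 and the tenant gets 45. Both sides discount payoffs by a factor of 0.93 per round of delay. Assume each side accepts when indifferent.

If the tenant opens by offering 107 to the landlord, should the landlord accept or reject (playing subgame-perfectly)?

Round 4 (the landlord proposes): the tenant gets 45 if talks fail, so the landlord offers 45 and keeps 105.
Round 3 (the tenant proposes): the landlord can get 105 next round, worth 0.93 × 105 = 97.65 now. The tenant offers 97.65 and keeps 150 − 97.65 = 52.35.
Round 2 (the landlord proposes): the tenant can get 52.35 next round, worth 0.93 × 52.35 = 48.6855 now, so the landlord offers 48.6855, keeping 101.3145.
So by rejecting in round 1, the landlord gets 101.3145 next round, worth 0.93 × 101.3145 = 94.222485 now.
Offer 107 ≥ 94.222485, so the landlord accepts.

Accept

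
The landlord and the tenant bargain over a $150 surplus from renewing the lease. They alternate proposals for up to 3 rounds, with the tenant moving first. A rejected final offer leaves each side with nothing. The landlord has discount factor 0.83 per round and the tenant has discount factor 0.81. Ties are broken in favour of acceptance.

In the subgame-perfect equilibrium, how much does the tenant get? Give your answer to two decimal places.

Round 3 (the tenant proposes): the landlord will accept anything ≥ 0, so the tenant offers 0 and keeps 150.
Round 2 (the landlord proposes): the tenant can get 150 next round, worth 0.81 × 150 = 121.5 now. The landlord offers 121.5 and keeps 150 − 121.5 = 28.5.
Round 1 (the tenant proposes): the landlord can get 28.5 next round, worth 0.83 × 28.5 = 23.655 now. The tenant offers 23.655 and keeps 150 − 23.655 = 126.345.

126.35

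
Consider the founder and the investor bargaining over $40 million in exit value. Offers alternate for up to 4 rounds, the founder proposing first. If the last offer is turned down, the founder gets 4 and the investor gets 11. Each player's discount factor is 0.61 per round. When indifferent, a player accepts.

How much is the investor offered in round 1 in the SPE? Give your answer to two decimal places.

17.69

By backward induction:
Round 4 (the investor proposes): the founder gets 4 if talks fail, so the investor offers 4 and keeps 36.
Round 3 (the founder proposes): the investor can get 36 next round, worth 0.61 × 36 = 21.96 now, so the founder offers 21.96, keeping 18.04.
Round 2 (the investor proposes): the founder can get 18.04 next round, worth 0.61 × 18.04 = 11.0044 now. The investor offers 11.0044 and keeps 40 − 11.0044 = 28.9956.
Round 1 (the founder proposes): the investor can get 28.9956 next round, worth 0.61 × 28.9956 = 17.687316 now. The founder offers 17.687316 and keeps 40 − 17.687316 = 22.312684.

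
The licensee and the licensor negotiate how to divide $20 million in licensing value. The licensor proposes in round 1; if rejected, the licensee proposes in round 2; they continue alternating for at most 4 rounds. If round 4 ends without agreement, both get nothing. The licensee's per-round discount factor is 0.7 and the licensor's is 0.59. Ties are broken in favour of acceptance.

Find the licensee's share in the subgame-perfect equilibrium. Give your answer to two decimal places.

Round 4 (the licensee proposes): rejection yields 0 for the licensor; the licensee offers 0 and keeps 20.
Round 3 (the licensor proposes): the licensee can get 20 next round, worth 0.7 × 20 = 14 now. The licensor offers 14 and keeps 20 − 14 = 6.
Round 2 (the licensee proposes): the licensor can get 6 next round, worth 0.59 × 6 = 3.54 now, so the licensee offers 3.54, keeping 16.46.
Round 1 (the licensor proposes): the licensee can get 16.46 next round, worth 0.7 × 16.46 = 11.522 now. The licensor offers 11.522 and keeps 20 − 11.522 = 8.478.

11.52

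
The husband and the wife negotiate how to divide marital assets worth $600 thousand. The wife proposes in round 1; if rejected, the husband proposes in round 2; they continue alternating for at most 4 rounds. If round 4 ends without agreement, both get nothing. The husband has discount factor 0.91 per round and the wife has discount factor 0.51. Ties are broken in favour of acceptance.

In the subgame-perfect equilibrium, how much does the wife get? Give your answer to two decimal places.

79.06

Round 4 (the husband proposes): rejection yields 0 for the wife; the husband offers 0 and keeps 600.
Round 3 (the wife proposes): the husband can get 600 next round, worth 0.91 × 600 = 546 now; the wife offers that and keeps 54.
Round 2 (the husband proposes): the wife can get 54 next round, worth 0.51 × 54 = 27.54 now. The husband offers 27.54 and keeps 600 − 27.54 = 572.46.
Round 1 (the wife proposes): the husband can get 572.46 next round, worth 0.91 × 572.46 = 520.9386 now; the wife offers that and keeps 79.0614.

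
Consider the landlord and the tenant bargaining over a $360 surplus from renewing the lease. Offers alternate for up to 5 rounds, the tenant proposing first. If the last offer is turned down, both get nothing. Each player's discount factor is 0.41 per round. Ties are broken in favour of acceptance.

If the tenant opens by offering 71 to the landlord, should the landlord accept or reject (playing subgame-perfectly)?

Round 5 (the tenant proposes): rejection yields 0 for the landlord; the tenant offers 0 and keeps 360.
Round 4 (the landlord proposes): the tenant can get 360 next round, worth 0.41 × 360 = 147.6 now. The landlord offers 147.6 and keeps 360 − 147.6 = 212.4.
Round 3 (the tenant proposes): the landlord can get 212.4 next round, worth 0.41 × 212.4 = 87.084 now; the tenant offers that and keeps 272.916.
Round 2 (the landlord proposes): the tenant can get 272.916 next round, worth 0.41 × 272.916 = 111.89556 now; the landlord offers that and keeps 248.10444.
So by rejecting in round 1, the landlord gets 248.10444 next round, worth 0.41 × 248.10444 = 101.7228204 now.
Offer 71 < 101.7228204, so the landlord rejects.

Reject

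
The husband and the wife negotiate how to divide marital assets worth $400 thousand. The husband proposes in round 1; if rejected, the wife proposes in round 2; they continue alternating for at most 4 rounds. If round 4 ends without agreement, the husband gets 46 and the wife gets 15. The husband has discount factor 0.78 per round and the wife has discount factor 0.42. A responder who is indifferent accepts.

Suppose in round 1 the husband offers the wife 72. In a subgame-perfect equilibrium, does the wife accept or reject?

Round 4 (the wife proposes): the husband gets 46 if talks fail, so the wife offers 46 and keeps 354.
Round 3 (the husband proposes): the wife can get 354 next round, worth 0.42 × 354 = 148.68 now; the husband offers that and keeps 251.32.
Round 2 (the wife proposes): the husband can get 251.32 next round, worth 0.78 × 251.32 = 196.0296 now, so the wife offers 196.0296, keeping 203.9704.
So by rejecting in round 1, the wife gets 203.9704 next round, worth 0.42 × 203.9704 = 85.667568 now.
Offer 72 < 85.667568, so the wife rejects.

Reject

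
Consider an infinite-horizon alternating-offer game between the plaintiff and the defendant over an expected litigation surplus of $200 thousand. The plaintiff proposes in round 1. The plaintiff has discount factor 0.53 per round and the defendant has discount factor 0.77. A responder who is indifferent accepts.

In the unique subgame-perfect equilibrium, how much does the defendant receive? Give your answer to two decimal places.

122.28

Let x be the plaintiff's share when the plaintiff proposes and y be the defendant's share when the defendant proposes.
The defendant accepts iff offered ≥ 0.77·y, so x = 200 − 0.77y. Symmetrically y = 200 − 0.53x.
Substituting: x = 200 − 0.77(200 − 0.53x), giving x(1 − 0.53·0.77) = 200(1 − 0.77).
So x = 200 × 0.23 / 0.5919 ≈ 77.7158, and the defendant receives 200 − x ≈ 122.2842.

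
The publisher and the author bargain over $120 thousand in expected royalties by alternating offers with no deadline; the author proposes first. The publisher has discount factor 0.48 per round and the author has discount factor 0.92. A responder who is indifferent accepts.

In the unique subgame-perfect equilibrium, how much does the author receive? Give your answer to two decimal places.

111.75

In a stationary SPE each proposer offers the other exactly their discounted continuation value.
If the author keeps x when proposing and the publisher keeps y when proposing, then x = 120 − 0.48y and y = 120 − 0.92x.
Solving: x = 120(1 − 0.48) / (1 − 0.92·0.48) = 62.4 / 0.5584 ≈ 111.7479.
The publisher gets 120 − 111.7479 ≈ 8.2521.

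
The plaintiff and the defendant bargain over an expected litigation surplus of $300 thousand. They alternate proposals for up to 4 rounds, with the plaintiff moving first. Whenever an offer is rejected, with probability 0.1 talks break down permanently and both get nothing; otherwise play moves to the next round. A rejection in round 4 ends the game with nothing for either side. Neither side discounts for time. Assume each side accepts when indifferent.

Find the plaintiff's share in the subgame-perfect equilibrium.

Round 4 (the defendant proposes): rejection yields 0 for the plaintiff; the defendant offers 0 and keeps 300.
Round 3 (the plaintiff proposes): rejecting gives the defendant an expected 0.9 × 300 = 270, so the plaintiff offers 270, keeping 30.
Round 2 (the defendant proposes): rejecting gives the plaintiff an expected 0.9 × 30 = 27. The defendant offers 27 and keeps 300 − 27 = 273.
Round 1 (the plaintiff proposes): rejecting gives the defendant an expected 0.9 × 273 = 245.7. The plaintiff offers 245.7 and keeps 300 − 245.7 = 54.3.

54.3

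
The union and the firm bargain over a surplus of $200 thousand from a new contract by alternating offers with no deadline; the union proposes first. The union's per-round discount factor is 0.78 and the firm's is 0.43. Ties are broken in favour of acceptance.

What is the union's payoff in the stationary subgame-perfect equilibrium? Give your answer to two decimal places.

Let x be the union's share when the union proposes and y be the firm's share when the firm proposes.
The firm accepts iff offered ≥ 0.43·y, so x = 200 − 0.43y. Symmetrically y = 200 − 0.78x.
Substituting: x = 200 − 0.43(200 − 0.78x), giving x(1 − 0.78·0.43) = 200(1 − 0.43).
So x = 200 × 0.57 / 0.6646 ≈ 171.5317, and the firm receives 200 − x ≈ 28.4683.

171.53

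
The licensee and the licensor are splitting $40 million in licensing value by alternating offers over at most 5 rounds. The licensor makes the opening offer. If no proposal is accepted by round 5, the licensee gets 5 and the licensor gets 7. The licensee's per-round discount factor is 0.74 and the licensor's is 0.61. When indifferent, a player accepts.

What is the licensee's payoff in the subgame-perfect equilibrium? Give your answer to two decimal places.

Round 5 (the licensor proposes): the licensee gets 5 if talks fail, so the licensor offers 5 and keeps 35.
Round 4 (the licensee proposes): the licensor can get 35 next round, worth 0.61 × 35 = 21.35 now. The licensee offers 21.35 and keeps 40 − 21.35 = 18.65.
Round 3 (the licensor proposes): the licensee can get 18.65 next round, worth 0.74 × 18.65 = 13.801 now. The licensor offers 13.801 and keeps 40 − 13.801 = 26.199.
Round 2 (the licensee proposes): the licensor can get 26.199 next round, worth 0.61 × 26.199 = 15.98139 now; the licensee offers that and keeps 24.01861.
Round 1 (the licensor proposes): the licensee can get 24.01861 next round, worth 0.74 × 24.01861 = 17.7737714 now. The licensor offers 17.7737714 and keeps 40 − 17.7737714 = 22.2262286.

17.77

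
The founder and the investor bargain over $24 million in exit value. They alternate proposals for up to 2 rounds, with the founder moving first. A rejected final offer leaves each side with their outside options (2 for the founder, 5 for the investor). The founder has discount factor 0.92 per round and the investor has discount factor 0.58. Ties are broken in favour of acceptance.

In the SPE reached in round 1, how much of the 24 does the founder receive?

11.24

Round 2 (the investor proposes): the founder gets 2 if talks fail, so the investor offers 2 and keeps 22.
Round 1 (the founder proposes): the investor can get 22 next round, worth 0.58 × 22 = 12.76 now; the founder offers that and keeps 11.24.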